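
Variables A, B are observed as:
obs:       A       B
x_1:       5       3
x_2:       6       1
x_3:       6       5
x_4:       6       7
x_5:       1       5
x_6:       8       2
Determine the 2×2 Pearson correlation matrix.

Step 1 — column means:
  mean(A) = (5 + 6 + 6 + 6 + 1 + 8) / 6 = 32/6 = 5.3333
  mean(B) = (3 + 1 + 5 + 7 + 5 + 2) / 6 = 23/6 = 3.8333

Step 2 — sample variances and covariances s[i,j] = (1/(n-1)) · Σ_k (x_{k,i} - mean_i) · (x_{k,j} - mean_j), with n-1 = 5:
  s[A,A] = ((-0.3333)·(-0.3333) + (0.6667)·(0.6667) + (0.6667)·(0.6667) + (0.6667)·(0.6667) + (-4.3333)·(-4.3333) + (2.6667)·(2.6667)) / 5 = 27.3333/5 = 5.4667
  s[A,B] = ((-0.3333)·(-0.8333) + (0.6667)·(-2.8333) + (0.6667)·(1.1667) + (0.6667)·(3.1667) + (-4.3333)·(1.1667) + (2.6667)·(-1.8333)) / 5 = -8.6667/5 = -1.7333
  s[B,B] = ((-0.8333)·(-0.8333) + (-2.8333)·(-2.8333) + (1.1667)·(1.1667) + (3.1667)·(3.1667) + (1.1667)·(1.1667) + (-1.8333)·(-1.8333)) / 5 = 24.8333/5 = 4.9667
  Sample standard deviations s_i = √(s[i,i]):
  s(A) = √(5.4667) = 2.3381
  s(B) = √(4.9667) = 2.2286

Step 3 — r_{ij} = s_{ij} / (s_i · s_j):
  r[A,A] = 1 (diagonal).
  r[A,B] = -1.7333 / (2.3381 · 2.2286) = -1.7333 / 5.2107 = -0.3327
  r[B,B] = 1 (diagonal).

R is symmetric with unit diagonal. Assembling:

R = [[1, -0.3327],
 [-0.3327, 1]]


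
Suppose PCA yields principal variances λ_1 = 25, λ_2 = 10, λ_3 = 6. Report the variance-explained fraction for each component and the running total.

Step 1 — total variance = trace(Sigma) = Σ λ_i = 25 + 10 + 6 = 41.

Step 2 — fraction explained by component i = λ_i / Σ λ:
  PC1: 25/41 = 0.6098
  PC2: 10/41 = 0.2439
  PC3: 6/41 = 0.1463

Step 3 — cumulative fraction after k components = (λ_1 + ... + λ_k) / Σ λ:
  k = 1: 25/41 = 0.6098
  k = 2: (25 + 10)/41 = 35/41 = 0.8537
  k = 3: (25 + 10 + 6)/41 = 41/41 = 1

Summary (fraction, with percent):

explained: PC1 0.6098 (60.98%), PC2 0.2439 (24.39%), PC3 0.1463 (14.63%);  cumulative: 0.6098, 0.8537, 1


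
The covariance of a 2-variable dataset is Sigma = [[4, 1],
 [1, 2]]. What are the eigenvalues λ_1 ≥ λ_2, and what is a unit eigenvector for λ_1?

Step 1 — characteristic polynomial of 2×2 Sigma:
  det(Sigma - λI) = λ² - trace · λ + det = 0.
  trace = 4 + 2 = 6, det = 4·2 - (1)² = 7.
Step 2 — discriminant:
  Δ = trace² - 4·det = 36 - 28 = 8.
Step 3 — eigenvalues:
  λ = (trace ± √Δ)/2 = (6 ± 2.8284)/2,
  λ_1 = 4.4142,  λ_2 = 1.5858.

Step 4 — unit eigenvector for λ_1: solve (Sigma - λ_1 I)v = 0. First row:
  (4 - 4.4142)·v_x + (1)·v_y = 0, i.e. (-0.4142)·v_x + (1)·v_y = 0,
  so v ∝ (b, λ_1 - a) = (1, 0.4142) = u.
  ||u|| = √((1)² + (0.4142)²) = √(1.1716) ≈ 1.0824,
  v_1 = u/||u|| ≈ (0.9239, 0.3827) (||v_1|| = 1).

λ_1 = 4.4142,  λ_2 = 1.5858;  v_1 ≈ (0.9239, 0.3827)


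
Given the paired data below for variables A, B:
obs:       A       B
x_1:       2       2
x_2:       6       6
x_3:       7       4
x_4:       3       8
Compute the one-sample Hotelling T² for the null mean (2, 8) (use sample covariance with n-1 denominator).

Step 1 — sample mean vector:
  mean(A) = (2 + 6 + 7 + 3) / 4 = 18/4 = 4.5
  mean(B) = (2 + 6 + 4 + 8) / 4 = 20/4 = 5
  x̄ = (4.5, 5),  deviation x̄ - mu_0 = (4.5, 5) - (2, 8) = (2.5, -3).

Step 2 — sample covariance matrix, S[i,j] = (1/(n-1)) · Σ_k (x_{k,i} - mean_i) · (x_{k,j} - mean_j), divisor n-1 = 3:
  S[A,A] = ((-2.5)·(-2.5) + (1.5)·(1.5) + (2.5)·(2.5) + (-1.5)·(-1.5)) / 3 = 17/3 = 5.6667
  S[A,B] = ((-2.5)·(-3) + (1.5)·(1) + (2.5)·(-1) + (-1.5)·(3)) / 3 = 2/3 = 0.6667
  S[B,B] = ((-3)·(-3) + (1)·(1) + (-1)·(-1) + (3)·(3)) / 3 = 20/3 = 6.6667
  S = [[5.6667, 0.6667],
 [0.6667, 6.6667]].

Step 3 — invert S. det(S) = 5.6667·6.6667 - (0.6667)² = 37.3333.
  S^{-1} = (1/det) · [[d, -b], [-b, a]] = [[0.1786, -0.0179],
 [-0.0179, 0.1518]].

Step 4 — quadratic form (x̄ - mu_0)^T · S^{-1} · (x̄ - mu_0):
  S^{-1} · (x̄ - mu_0) = (0.5, -0.5),
  (x̄ - mu_0)^T · [...] = (2.5)·(0.5) + (-3)·(-0.5) = 2.75.

Step 5 — scale by n: T² = 4 · 2.75 = 11.

T² ≈ 11


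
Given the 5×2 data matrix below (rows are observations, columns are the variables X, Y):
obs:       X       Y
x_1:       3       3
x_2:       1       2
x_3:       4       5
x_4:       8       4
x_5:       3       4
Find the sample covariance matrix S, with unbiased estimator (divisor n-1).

Step 1 — column means:
  mean(X) = (3 + 1 + 4 + 8 + 3) / 5 = 19/5 = 3.8
  mean(Y) = (3 + 2 + 5 + 4 + 4) / 5 = 18/5 = 3.6

Step 2 — sample covariance S[i,j] = (1/(n-1)) · Σ_k (x_{k,i} - mean_i) · (x_{k,j} - mean_j), with n-1 = 4.
  S[X,X] = ((-0.8)·(-0.8) + (-2.8)·(-2.8) + (0.2)·(0.2) + (4.2)·(4.2) + (-0.8)·(-0.8)) / 4 = 26.8/4 = 6.7
  S[X,Y] = ((-0.8)·(-0.6) + (-2.8)·(-1.6) + (0.2)·(1.4) + (4.2)·(0.4) + (-0.8)·(0.4)) / 4 = 6.6/4 = 1.65
  S[Y,Y] = ((-0.6)·(-0.6) + (-1.6)·(-1.6) + (1.4)·(1.4) + (0.4)·(0.4) + (0.4)·(0.4)) / 4 = 5.2/4 = 1.3

S is symmetric (S[j,i] = S[i,j]). Assembling:

S = [[6.7, 1.65],
 [1.65, 1.3]]


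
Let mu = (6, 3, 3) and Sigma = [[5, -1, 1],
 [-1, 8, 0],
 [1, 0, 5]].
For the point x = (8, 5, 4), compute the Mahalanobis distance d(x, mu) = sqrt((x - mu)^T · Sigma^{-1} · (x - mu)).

Step 1 — centre the observation: (x - mu) = (2, 2, 1).

Step 2 — invert Sigma (cofactor / det for 3×3, or solve directly):
  Sigma^{-1} = [[0.2139, 0.0267, -0.0428],
 [0.0267, 0.1283, -0.0053],
 [-0.0428, -0.0053, 0.2086]].

Step 3 — form the quadratic (x - mu)^T · Sigma^{-1} · (x - mu):
  Sigma^{-1} · (x - mu) = (0.4385, 0.3048, 0.1123).
  (x - mu)^T · [Sigma^{-1} · (x - mu)] = (2)·(0.4385) + (2)·(0.3048) + (1)·(0.1123) = 1.5989.

Step 4 — take square root: d = √(1.5989) ≈ 1.2645.

d(x, mu) = √(1.5989) ≈ 1.2645


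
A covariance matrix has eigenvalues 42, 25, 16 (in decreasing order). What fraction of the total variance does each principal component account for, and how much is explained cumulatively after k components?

Step 1 — total variance = trace(Sigma) = Σ λ_i = 42 + 25 + 16 = 83.

Step 2 — fraction explained by component i = λ_i / Σ λ:
  PC1: 42/83 = 0.506
  PC2: 25/83 = 0.3012
  PC3: 16/83 = 0.1928

Step 3 — cumulative fraction after k components = (λ_1 + ... + λ_k) / Σ λ:
  k = 1: 42/83 = 0.506
  k = 2: (42 + 25)/83 = 67/83 = 0.8072
  k = 3: (42 + 25 + 16)/83 = 83/83 = 1

Summary (fraction, with percent):

explained: PC1 0.506 (50.6%), PC2 0.3012 (30.12%), PC3 0.1928 (19.28%);  cumulative: 0.506, 0.8072, 1


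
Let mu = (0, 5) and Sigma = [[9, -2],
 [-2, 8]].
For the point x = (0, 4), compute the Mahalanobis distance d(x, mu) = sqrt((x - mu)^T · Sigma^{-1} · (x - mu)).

Step 1 — centre the observation: (x - mu) = (0, -1).

Step 2 — invert Sigma. det(Sigma) = 9·8 - (-2)² = 68.
  Sigma^{-1} = (1/det) · [[d, -b], [-b, a]] = [[0.1176, 0.0294],
 [0.0294, 0.1324]].

Step 3 — form the quadratic (x - mu)^T · Sigma^{-1} · (x - mu):
  Sigma^{-1} · (x - mu) = (-0.0294, -0.1324).
  (x - mu)^T · [Sigma^{-1} · (x - mu)] = (0)·(-0.0294) + (-1)·(-0.1324) = 0.1324.

Step 4 — take square root: d = √(0.1324) ≈ 0.3638.

d(x, mu) = √(0.1324) ≈ 0.3638


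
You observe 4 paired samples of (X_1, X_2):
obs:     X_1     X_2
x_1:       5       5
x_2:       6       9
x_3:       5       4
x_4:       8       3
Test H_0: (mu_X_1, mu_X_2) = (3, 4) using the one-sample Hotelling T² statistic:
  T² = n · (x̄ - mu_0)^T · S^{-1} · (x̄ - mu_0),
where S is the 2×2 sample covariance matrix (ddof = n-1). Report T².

Step 1 — sample mean vector:
  mean(X_1) = (5 + 6 + 5 + 8) / 4 = 24/4 = 6
  mean(X_2) = (5 + 9 + 4 + 3) / 4 = 21/4 = 5.25
  x̄ = (6, 5.25),  deviation x̄ - mu_0 = (6, 5.25) - (3, 4) = (3, 1.25).

Step 2 — sample covariance matrix, S[i,j] = (1/(n-1)) · Σ_k (x_{k,i} - mean_i) · (x_{k,j} - mean_j), divisor n-1 = 3:
  S[X_1,X_1] = ((-1)·(-1) + (0)·(0) + (-1)·(-1) + (2)·(2)) / 3 = 6/3 = 2
  S[X_1,X_2] = ((-1)·(-0.25) + (0)·(3.75) + (-1)·(-1.25) + (2)·(-2.25)) / 3 = -3/3 = -1
  S[X_2,X_2] = ((-0.25)·(-0.25) + (3.75)·(3.75) + (-1.25)·(-1.25) + (-2.25)·(-2.25)) / 3 = 20.75/3 = 6.9167
  S = [[2, -1],
 [-1, 6.9167]].

Step 3 — invert S. det(S) = 2·6.9167 - (-1)² = 12.8333.
  S^{-1} = (1/det) · [[d, -b], [-b, a]] = [[0.539, 0.0779],
 [0.0779, 0.1558]].

Step 4 — quadratic form (x̄ - mu_0)^T · S^{-1} · (x̄ - mu_0):
  S^{-1} · (x̄ - mu_0) = (1.7143, 0.4286),
  (x̄ - mu_0)^T · [...] = (3)·(1.7143) + (1.25)·(0.4286) = 5.6786.

Step 5 — scale by n: T² = 4 · 5.6786 = 22.7143.

T² ≈ 22.7143


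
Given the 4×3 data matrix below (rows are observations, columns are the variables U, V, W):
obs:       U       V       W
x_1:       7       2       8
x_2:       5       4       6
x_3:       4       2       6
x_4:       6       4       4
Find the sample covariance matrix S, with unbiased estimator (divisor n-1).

Step 1 — column means:
  mean(U) = (7 + 5 + 4 + 6) / 4 = 22/4 = 5.5
  mean(V) = (2 + 4 + 2 + 4) / 4 = 12/4 = 3
  mean(W) = (8 + 6 + 6 + 4) / 4 = 24/4 = 6

Step 2 — sample covariance S[i,j] = (1/(n-1)) · Σ_k (x_{k,i} - mean_i) · (x_{k,j} - mean_j), with n-1 = 3.
  S[U,U] = ((1.5)·(1.5) + (-0.5)·(-0.5) + (-1.5)·(-1.5) + (0.5)·(0.5)) / 3 = 5/3 = 1.6667
  S[U,V] = ((1.5)·(-1) + (-0.5)·(1) + (-1.5)·(-1) + (0.5)·(1)) / 3 = 0/3 = 0
  S[U,W] = ((1.5)·(2) + (-0.5)·(0) + (-1.5)·(0) + (0.5)·(-2)) / 3 = 2/3 = 0.6667
  S[V,V] = ((-1)·(-1) + (1)·(1) + (-1)·(-1) + (1)·(1)) / 3 = 4/3 = 1.3333
  S[V,W] = ((-1)·(2) + (1)·(0) + (-1)·(0) + (1)·(-2)) / 3 = -4/3 = -1.3333
  S[W,W] = ((2)·(2) + (0)·(0) + (0)·(0) + (-2)·(-2)) / 3 = 8/3 = 2.6667

S is symmetric (S[j,i] = S[i,j]). Assembling:

S = [[1.6667, 0, 0.6667],
 [0, 1.3333, -1.3333],
 [0.6667, -1.3333, 2.6667]]


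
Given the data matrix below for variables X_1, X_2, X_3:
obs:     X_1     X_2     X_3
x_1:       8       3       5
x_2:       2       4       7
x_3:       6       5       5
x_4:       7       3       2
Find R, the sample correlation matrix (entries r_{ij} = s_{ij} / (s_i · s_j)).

Step 1 — column means:
  mean(X_1) = (8 + 2 + 6 + 7) / 4 = 23/4 = 5.75
  mean(X_2) = (3 + 4 + 5 + 3) / 4 = 15/4 = 3.75
  mean(X_3) = (5 + 7 + 5 + 2) / 4 = 19/4 = 4.75

Step 2 — sample variances and covariances s[i,j] = (1/(n-1)) · Σ_k (x_{k,i} - mean_i) · (x_{k,j} - mean_j), with n-1 = 3:
  s[X_1,X_1] = ((2.25)·(2.25) + (-3.75)·(-3.75) + (0.25)·(0.25) + (1.25)·(1.25)) / 3 = 20.75/3 = 6.9167
  s[X_1,X_2] = ((2.25)·(-0.75) + (-3.75)·(0.25) + (0.25)·(1.25) + (1.25)·(-0.75)) / 3 = -3.25/3 = -1.0833
  s[X_1,X_3] = ((2.25)·(0.25) + (-3.75)·(2.25) + (0.25)·(0.25) + (1.25)·(-2.75)) / 3 = -11.25/3 = -3.75
  s[X_2,X_2] = ((-0.75)·(-0.75) + (0.25)·(0.25) + (1.25)·(1.25) + (-0.75)·(-0.75)) / 3 = 2.75/3 = 0.9167
  s[X_2,X_3] = ((-0.75)·(0.25) + (0.25)·(2.25) + (1.25)·(0.25) + (-0.75)·(-2.75)) / 3 = 2.75/3 = 0.9167
  s[X_3,X_3] = ((0.25)·(0.25) + (2.25)·(2.25) + (0.25)·(0.25) + (-2.75)·(-2.75)) / 3 = 12.75/3 = 4.25
  Sample standard deviations s_i = √(s[i,i]):
  s(X_1) = √(6.9167) = 2.63
  s(X_2) = √(0.9167) = 0.9574
  s(X_3) = √(4.25) = 2.0616

Step 3 — r_{ij} = s_{ij} / (s_i · s_j):
  r[X_1,X_1] = 1 (diagonal).
  r[X_1,X_2] = -1.0833 / (2.63 · 0.9574) = -1.0833 / 2.518 = -0.4302
  r[X_1,X_3] = -3.75 / (2.63 · 2.0616) = -3.75 / 5.4218 = -0.6917
  r[X_2,X_2] = 1 (diagonal).
  r[X_2,X_3] = 0.9167 / (0.9574 · 2.0616) = 0.9167 / 1.9738 = 0.4644
  r[X_3,X_3] = 1 (diagonal).

R is symmetric with unit diagonal. Assembling:

R = [[1, -0.4302, -0.6917],
 [-0.4302, 1, 0.4644],
 [-0.6917, 0.4644, 1]]


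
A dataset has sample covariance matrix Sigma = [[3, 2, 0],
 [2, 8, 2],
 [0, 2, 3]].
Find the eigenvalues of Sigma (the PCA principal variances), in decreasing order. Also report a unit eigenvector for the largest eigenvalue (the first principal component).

Step 1 — characteristic polynomial p(λ) = det(λI - Sigma) = λ³ - tr·λ² + c_1·λ - det, where tr = trace, c_1 = sum of the principal 2×2 minors, det = det(Sigma):
  tr = 3 + 8 + 3 = 14,
  c_1 = (3·8 - (2)²) + (3·3 - (0)²) + (8·3 - (2)²) = 20 + 9 + 20 = 49,
  det = 3·(8·3 - (2)²) - (2)·((2)·3 - (2)·(0)) + (0)·((2)·(2) - 8·(0)) = 3·(20) - (2)·(6) + (0)·(4) = 48.
  So p(λ) = λ³ - 14λ² + 49λ - 48.
Step 2 — look for an integer root (rational root theorem: any rational root is an integer divisor of 48). Testing λ = 3:
  p(3) = 27 - 126 + 147 - 48 = 0  ✓
  Dividing out (λ - 3): p(λ) = (λ - 3)(λ² - 11λ + 16).
Step 3 — remaining eigenvalues from the quadratic λ² - 11λ + 16 = 0:
  Δ = 11² - 4·16 = 121 - 64 = 57,  λ = (11 ± √57)/2 = (11 ± 7.5498)/2 ≈ 9.2749 or 1.7251.
  Sorted: λ_1 = 9.2749,  λ_2 = 3,  λ_3 = 1.7251  (check: sum = 14 = tr ✓).

Step 4 — unit eigenvector for λ_1 ≈ 9.2749: v spans the null space of (Sigma - λ_1 I), whose rows are
  r_1 = (-6.2749, 2, 0),  r_2 = (2, -1.2749, 2),  r_3 = (0, 2, -6.2749).
  v is orthogonal to every row, so take v ∝ r_1 × r_2 = ((2)·(2) - (0)·(-1.2749), (0)·(2) - (-6.2749)·(2), (-6.2749)·(-1.2749) - (2)·(2)) ≈ (4, 12.5498, 4).
  Let u = (4, 12.5498, 4).
  ||u|| = √((4)² + (12.5498)² + (4)²) = √(189.4983) ≈ 13.7658,  v_1 = u/||u|| ≈ (0.2906, 0.9117, 0.2906) (||v_1|| = 1).

λ_1 = 9.2749,  λ_2 = 3,  λ_3 = 1.7251;  v_1 ≈ (0.2906, 0.9117, 0.2906)


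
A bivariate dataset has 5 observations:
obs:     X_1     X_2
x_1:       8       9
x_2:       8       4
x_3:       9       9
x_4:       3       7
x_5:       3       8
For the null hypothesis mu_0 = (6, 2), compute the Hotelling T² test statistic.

Step 1 — sample mean vector:
  mean(X_1) = (8 + 8 + 9 + 3 + 3) / 5 = 31/5 = 6.2
  mean(X_2) = (9 + 4 + 9 + 7 + 8) / 5 = 37/5 = 7.4
  x̄ = (6.2, 7.4),  deviation x̄ - mu_0 = (6.2, 7.4) - (6, 2) = (0.2, 5.4).

Step 2 — sample covariance matrix, S[i,j] = (1/(n-1)) · Σ_k (x_{k,i} - mean_i) · (x_{k,j} - mean_j), divisor n-1 = 4:
  S[X_1,X_1] = ((1.8)·(1.8) + (1.8)·(1.8) + (2.8)·(2.8) + (-3.2)·(-3.2) + (-3.2)·(-3.2)) / 4 = 34.8/4 = 8.7
  S[X_1,X_2] = ((1.8)·(1.6) + (1.8)·(-3.4) + (2.8)·(1.6) + (-3.2)·(-0.4) + (-3.2)·(0.6)) / 4 = 0.6/4 = 0.15
  S[X_2,X_2] = ((1.6)·(1.6) + (-3.4)·(-3.4) + (1.6)·(1.6) + (-0.4)·(-0.4) + (0.6)·(0.6)) / 4 = 17.2/4 = 4.3
  S = [[8.7, 0.15],
 [0.15, 4.3]].

Step 3 — invert S. det(S) = 8.7·4.3 - (0.15)² = 37.3875.
  S^{-1} = (1/det) · [[d, -b], [-b, a]] = [[0.115, -0.004],
 [-0.004, 0.2327]].

Step 4 — quadratic form (x̄ - mu_0)^T · S^{-1} · (x̄ - mu_0):
  S^{-1} · (x̄ - mu_0) = (0.0013, 1.2558),
  (x̄ - mu_0)^T · [...] = (0.2)·(0.0013) + (5.4)·(1.2558) = 6.7814.

Step 5 — scale by n: T² = 5 · 6.7814 = 33.9071.

T² ≈ 33.9071


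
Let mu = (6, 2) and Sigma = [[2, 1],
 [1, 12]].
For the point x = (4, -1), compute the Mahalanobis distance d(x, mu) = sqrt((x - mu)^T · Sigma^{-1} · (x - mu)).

Step 1 — centre the observation: (x - mu) = (-2, -3).

Step 2 — invert Sigma. det(Sigma) = 2·12 - (1)² = 23.
  Sigma^{-1} = (1/det) · [[d, -b], [-b, a]] = [[0.5217, -0.0435],
 [-0.0435, 0.087]].

Step 3 — form the quadratic (x - mu)^T · Sigma^{-1} · (x - mu):
  Sigma^{-1} · (x - mu) = (-0.913, -0.1739).
  (x - mu)^T · [Sigma^{-1} · (x - mu)] = (-2)·(-0.913) + (-3)·(-0.1739) = 2.3478.

Step 4 — take square root: d = √(2.3478) ≈ 1.5323.

d(x, mu) = √(2.3478) ≈ 1.5323


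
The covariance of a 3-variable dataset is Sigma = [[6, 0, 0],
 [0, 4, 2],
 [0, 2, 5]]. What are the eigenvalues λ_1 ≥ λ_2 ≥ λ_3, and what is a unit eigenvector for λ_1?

Step 1 — characteristic polynomial p(λ) = det(λI - Sigma) = λ³ - tr·λ² + c_1·λ - det, where tr = trace, c_1 = sum of the principal 2×2 minors, det = det(Sigma):
  tr = 6 + 4 + 5 = 15,
  c_1 = (6·4 - (0)²) + (6·5 - (0)²) + (4·5 - (2)²) = 24 + 30 + 16 = 70,
  det = 6·(4·5 - (2)²) - (0)·((0)·5 - (2)·(0)) + (0)·((0)·(2) - 4·(0)) = 6·(16) - (0)·(0) + (0)·(0) = 96.
  So p(λ) = λ³ - 15λ² + 70λ - 96.
Step 2 — look for an integer root (rational root theorem: any rational root is an integer divisor of 96). Testing λ = 6:
  p(6) = 216 - 540 + 420 - 96 = 0  ✓
  Dividing out (λ - 6): p(λ) = (λ - 6)(λ² - 9λ + 16).
Step 3 — remaining eigenvalues from the quadratic λ² - 9λ + 16 = 0:
  Δ = 9² - 4·16 = 81 - 64 = 17,  λ = (9 ± √17)/2 = (9 ± 4.1231)/2 ≈ 6.5616 or 2.4384.
  Sorted: λ_1 = 6.5616,  λ_2 = 6,  λ_3 = 2.4384  (check: sum = 15 = tr ✓).

Step 4 — unit eigenvector for λ_1 ≈ 6.5616: v spans the null space of (Sigma - λ_1 I), whose rows are
  r_1 = (-0.5616, 0, 0),  r_2 = (0, -2.5616, 2),  r_3 = (0, 2, -1.5616).
  v is orthogonal to every row, so take v ∝ r_1 × r_2 = ((0)·(2) - (0)·(-2.5616), (0)·(0) - (-0.5616)·(2), (-0.5616)·(-2.5616) - (0)·(0)) ≈ (0, 1.1231, 1.4384).
  Let u = (0, 1.1231, 1.4384).
  ||u|| = √((0)² + (1.1231)² + (1.4384)²) = √(3.3305) ≈ 1.825,  v_1 = u/||u|| ≈ (0, 0.6154, 0.7882) (||v_1|| = 1).

λ_1 = 6.5616,  λ_2 = 6,  λ_3 = 2.4384;  v_1 ≈ (0, 0.6154, 0.7882)


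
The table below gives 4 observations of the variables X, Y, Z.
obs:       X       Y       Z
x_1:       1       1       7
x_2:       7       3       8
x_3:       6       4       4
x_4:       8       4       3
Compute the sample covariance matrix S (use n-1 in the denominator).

Step 1 — column means:
  mean(X) = (1 + 7 + 6 + 8) / 4 = 22/4 = 5.5
  mean(Y) = (1 + 3 + 4 + 4) / 4 = 12/4 = 3
  mean(Z) = (7 + 8 + 4 + 3) / 4 = 22/4 = 5.5

Step 2 — sample covariance S[i,j] = (1/(n-1)) · Σ_k (x_{k,i} - mean_i) · (x_{k,j} - mean_j), with n-1 = 3.
  S[X,X] = ((-4.5)·(-4.5) + (1.5)·(1.5) + (0.5)·(0.5) + (2.5)·(2.5)) / 3 = 29/3 = 9.6667
  S[X,Y] = ((-4.5)·(-2) + (1.5)·(0) + (0.5)·(1) + (2.5)·(1)) / 3 = 12/3 = 4
  S[X,Z] = ((-4.5)·(1.5) + (1.5)·(2.5) + (0.5)·(-1.5) + (2.5)·(-2.5)) / 3 = -10/3 = -3.3333
  S[Y,Y] = ((-2)·(-2) + (0)·(0) + (1)·(1) + (1)·(1)) / 3 = 6/3 = 2
  S[Y,Z] = ((-2)·(1.5) + (0)·(2.5) + (1)·(-1.5) + (1)·(-2.5)) / 3 = -7/3 = -2.3333
  S[Z,Z] = ((1.5)·(1.5) + (2.5)·(2.5) + (-1.5)·(-1.5) + (-2.5)·(-2.5)) / 3 = 17/3 = 5.6667

S is symmetric (S[j,i] = S[i,j]). Assembling:

S = [[9.6667, 4, -3.3333],
 [4, 2, -2.3333],
 [-3.3333, -2.3333, 5.6667]]


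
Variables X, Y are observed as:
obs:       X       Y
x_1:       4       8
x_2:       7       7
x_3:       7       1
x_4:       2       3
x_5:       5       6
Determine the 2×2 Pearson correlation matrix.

Step 1 — column means:
  mean(X) = (4 + 7 + 7 + 2 + 5) / 5 = 25/5 = 5
  mean(Y) = (8 + 7 + 1 + 3 + 6) / 5 = 25/5 = 5

Step 2 — sample variances and covariances s[i,j] = (1/(n-1)) · Σ_k (x_{k,i} - mean_i) · (x_{k,j} - mean_j), with n-1 = 4:
  s[X,X] = ((-1)·(-1) + (2)·(2) + (2)·(2) + (-3)·(-3) + (0)·(0)) / 4 = 18/4 = 4.5
  s[X,Y] = ((-1)·(3) + (2)·(2) + (2)·(-4) + (-3)·(-2) + (0)·(1)) / 4 = -1/4 = -0.25
  s[Y,Y] = ((3)·(3) + (2)·(2) + (-4)·(-4) + (-2)·(-2) + (1)·(1)) / 4 = 34/4 = 8.5
  Sample standard deviations s_i = √(s[i,i]):
  s(X) = √(4.5) = 2.1213
  s(Y) = √(8.5) = 2.9155

Step 3 — r_{ij} = s_{ij} / (s_i · s_j):
  r[X,X] = 1 (diagonal).
  r[X,Y] = -0.25 / (2.1213 · 2.9155) = -0.25 / 6.1847 = -0.0404
  r[Y,Y] = 1 (diagonal).

R is symmetric with unit diagonal. Assembling:

R = [[1, -0.0404],
 [-0.0404, 1]]


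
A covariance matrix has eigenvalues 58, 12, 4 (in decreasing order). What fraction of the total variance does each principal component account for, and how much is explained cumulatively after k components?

Step 1 — total variance = trace(Sigma) = Σ λ_i = 58 + 12 + 4 = 74.

Step 2 — fraction explained by component i = λ_i / Σ λ:
  PC1: 58/74 = 0.7838
  PC2: 12/74 = 0.1622
  PC3: 4/74 = 0.0541

Step 3 — cumulative fraction after k components = (λ_1 + ... + λ_k) / Σ λ:
  k = 1: 58/74 = 0.7838
  k = 2: (58 + 12)/74 = 70/74 = 0.9459
  k = 3: (58 + 12 + 4)/74 = 74/74 = 1

Summary (fraction, with percent):

explained: PC1 0.7838 (78.38%), PC2 0.1622 (16.22%), PC3 0.0541 (5.41%);  cumulative: 0.7838, 0.9459, 1


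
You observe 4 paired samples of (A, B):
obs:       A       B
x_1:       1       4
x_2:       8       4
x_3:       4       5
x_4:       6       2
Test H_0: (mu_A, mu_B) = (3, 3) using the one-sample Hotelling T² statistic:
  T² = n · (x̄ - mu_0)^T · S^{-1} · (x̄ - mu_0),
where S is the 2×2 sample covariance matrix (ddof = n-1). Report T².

Step 1 — sample mean vector:
  mean(A) = (1 + 8 + 4 + 6) / 4 = 19/4 = 4.75
  mean(B) = (4 + 4 + 5 + 2) / 4 = 15/4 = 3.75
  x̄ = (4.75, 3.75),  deviation x̄ - mu_0 = (4.75, 3.75) - (3, 3) = (1.75, 0.75).

Step 2 — sample covariance matrix, S[i,j] = (1/(n-1)) · Σ_k (x_{k,i} - mean_i) · (x_{k,j} - mean_j), divisor n-1 = 3:
  S[A,A] = ((-3.75)·(-3.75) + (3.25)·(3.25) + (-0.75)·(-0.75) + (1.25)·(1.25)) / 3 = 26.75/3 = 8.9167
  S[A,B] = ((-3.75)·(0.25) + (3.25)·(0.25) + (-0.75)·(1.25) + (1.25)·(-1.75)) / 3 = -3.25/3 = -1.0833
  S[B,B] = ((0.25)·(0.25) + (0.25)·(0.25) + (1.25)·(1.25) + (-1.75)·(-1.75)) / 3 = 4.75/3 = 1.5833
  S = [[8.9167, -1.0833],
 [-1.0833, 1.5833]].

Step 3 — invert S. det(S) = 8.9167·1.5833 - (-1.0833)² = 12.9444.
  S^{-1} = (1/det) · [[d, -b], [-b, a]] = [[0.1223, 0.0837],
 [0.0837, 0.6888]].

Step 4 — quadratic form (x̄ - mu_0)^T · S^{-1} · (x̄ - mu_0):
  S^{-1} · (x̄ - mu_0) = (0.2768, 0.6631),
  (x̄ - mu_0)^T · [...] = (1.75)·(0.2768) + (0.75)·(0.6631) = 0.9818.

Step 5 — scale by n: T² = 4 · 0.9818 = 3.927.

T² ≈ 3.927


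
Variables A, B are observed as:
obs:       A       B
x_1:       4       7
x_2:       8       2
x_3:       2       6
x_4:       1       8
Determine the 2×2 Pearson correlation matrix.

Step 1 — column means:
  mean(A) = (4 + 8 + 2 + 1) / 4 = 15/4 = 3.75
  mean(B) = (7 + 2 + 6 + 8) / 4 = 23/4 = 5.75

Step 2 — sample variances and covariances s[i,j] = (1/(n-1)) · Σ_k (x_{k,i} - mean_i) · (x_{k,j} - mean_j), with n-1 = 3:
  s[A,A] = ((0.25)·(0.25) + (4.25)·(4.25) + (-1.75)·(-1.75) + (-2.75)·(-2.75)) / 3 = 28.75/3 = 9.5833
  s[A,B] = ((0.25)·(1.25) + (4.25)·(-3.75) + (-1.75)·(0.25) + (-2.75)·(2.25)) / 3 = -22.25/3 = -7.4167
  s[B,B] = ((1.25)·(1.25) + (-3.75)·(-3.75) + (0.25)·(0.25) + (2.25)·(2.25)) / 3 = 20.75/3 = 6.9167
  Sample standard deviations s_i = √(s[i,i]):
  s(A) = √(9.5833) = 3.0957
  s(B) = √(6.9167) = 2.63

Step 3 — r_{ij} = s_{ij} / (s_i · s_j):
  r[A,A] = 1 (diagonal).
  r[A,B] = -7.4167 / (3.0957 · 2.63) = -7.4167 / 8.1415 = -0.911
  r[B,B] = 1 (diagonal).

R is symmetric with unit diagonal. Assembling:

R = [[1, -0.911],
 [-0.911, 1]]


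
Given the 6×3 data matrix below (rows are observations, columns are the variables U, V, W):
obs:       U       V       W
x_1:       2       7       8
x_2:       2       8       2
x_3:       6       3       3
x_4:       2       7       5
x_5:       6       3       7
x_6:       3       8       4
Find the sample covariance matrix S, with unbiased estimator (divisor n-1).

Step 1 — column means:
  mean(U) = (2 + 2 + 6 + 2 + 6 + 3) / 6 = 21/6 = 3.5
  mean(V) = (7 + 8 + 3 + 7 + 3 + 8) / 6 = 36/6 = 6
  mean(W) = (8 + 2 + 3 + 5 + 7 + 4) / 6 = 29/6 = 4.8333

Step 2 — sample covariance S[i,j] = (1/(n-1)) · Σ_k (x_{k,i} - mean_i) · (x_{k,j} - mean_j), with n-1 = 5.
  S[U,U] = ((-1.5)·(-1.5) + (-1.5)·(-1.5) + (2.5)·(2.5) + (-1.5)·(-1.5) + (2.5)·(2.5) + (-0.5)·(-0.5)) / 5 = 19.5/5 = 3.9
  S[U,V] = ((-1.5)·(1) + (-1.5)·(2) + (2.5)·(-3) + (-1.5)·(1) + (2.5)·(-3) + (-0.5)·(2)) / 5 = -22/5 = -4.4
  S[U,W] = ((-1.5)·(3.1667) + (-1.5)·(-2.8333) + (2.5)·(-1.8333) + (-1.5)·(0.1667) + (2.5)·(2.1667) + (-0.5)·(-0.8333)) / 5 = 0.5/5 = 0.1
  S[V,V] = ((1)·(1) + (2)·(2) + (-3)·(-3) + (1)·(1) + (-3)·(-3) + (2)·(2)) / 5 = 28/5 = 5.6
  S[V,W] = ((1)·(3.1667) + (2)·(-2.8333) + (-3)·(-1.8333) + (1)·(0.1667) + (-3)·(2.1667) + (2)·(-0.8333)) / 5 = -5/5 = -1
  S[W,W] = ((3.1667)·(3.1667) + (-2.8333)·(-2.8333) + (-1.8333)·(-1.8333) + (0.1667)·(0.1667) + (2.1667)·(2.1667) + (-0.8333)·(-0.8333)) / 5 = 26.8333/5 = 5.3667

S is symmetric (S[j,i] = S[i,j]). Assembling:

S = [[3.9, -4.4, 0.1],
 [-4.4, 5.6, -1],
 [0.1, -1, 5.3667]]


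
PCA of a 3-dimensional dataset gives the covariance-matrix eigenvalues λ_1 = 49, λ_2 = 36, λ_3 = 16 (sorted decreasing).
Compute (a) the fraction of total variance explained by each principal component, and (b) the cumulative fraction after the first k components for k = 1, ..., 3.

Step 1 — total variance = trace(Sigma) = Σ λ_i = 49 + 36 + 16 = 101.

Step 2 — fraction explained by component i = λ_i / Σ λ:
  PC1: 49/101 = 0.4851
  PC2: 36/101 = 0.3564
  PC3: 16/101 = 0.1584

Step 3 — cumulative fraction after k components = (λ_1 + ... + λ_k) / Σ λ:
  k = 1: 49/101 = 0.4851
  k = 2: (49 + 36)/101 = 85/101 = 0.8416
  k = 3: (49 + 36 + 16)/101 = 101/101 = 1

Summary (fraction, with percent):

explained: PC1 0.4851 (48.51%), PC2 0.3564 (35.64%), PC3 0.1584 (15.84%);  cumulative: 0.4851, 0.8416, 1


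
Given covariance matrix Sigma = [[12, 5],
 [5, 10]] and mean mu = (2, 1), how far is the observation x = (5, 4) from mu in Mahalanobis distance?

Step 1 — centre the observation: (x - mu) = (3, 3).

Step 2 — invert Sigma. det(Sigma) = 12·10 - (5)² = 95.
  Sigma^{-1} = (1/det) · [[d, -b], [-b, a]] = [[0.1053, -0.0526],
 [-0.0526, 0.1263]].

Step 3 — form the quadratic (x - mu)^T · Sigma^{-1} · (x - mu):
  Sigma^{-1} · (x - mu) = (0.1579, 0.2211).
  (x - mu)^T · [Sigma^{-1} · (x - mu)] = (3)·(0.1579) + (3)·(0.2211) = 1.1368.

Step 4 — take square root: d = √(1.1368) ≈ 1.0662.

d(x, mu) = √(1.1368) ≈ 1.0662


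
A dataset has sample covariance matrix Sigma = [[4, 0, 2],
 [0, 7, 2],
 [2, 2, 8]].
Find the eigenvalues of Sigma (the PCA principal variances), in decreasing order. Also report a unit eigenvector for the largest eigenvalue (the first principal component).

Step 1 — characteristic polynomial p(λ) = det(λI - Sigma) = λ³ - tr·λ² + c_1·λ - det, where tr = trace, c_1 = sum of the principal 2×2 minors, det = det(Sigma):
  tr = 4 + 7 + 8 = 19,
  c_1 = (4·7 - (0)²) + (4·8 - (2)²) + (7·8 - (2)²) = 28 + 28 + 52 = 108,
  det = 4·(7·8 - (2)²) - (0)·((0)·8 - (2)·(2)) + (2)·((0)·(2) - 7·(2)) = 4·(52) - (0)·(-4) + (2)·(-14) = 180.
  So p(λ) = λ³ - 19λ² + 108λ - 180.
Step 2 — look for an integer root (rational root theorem: any rational root is an integer divisor of 180). Testing λ = 3:
  p(3) = 27 - 171 + 324 - 180 = 0  ✓
  Dividing out (λ - 3): p(λ) = (λ - 3)(λ² - 16λ + 60).
Step 3 — remaining eigenvalues from the quadratic λ² - 16λ + 60 = 0:
  Δ = 16² - 4·60 = 256 - 240 = 16,  λ = (16 ± √16)/2 = (16 ± 4)/2 = 10 or 6.
  Sorted: λ_1 = 10,  λ_2 = 6,  λ_3 = 3  (check: sum = 19 = tr ✓).

Step 4 — unit eigenvector for λ_1 = 10: v spans the null space of (Sigma - λ_1 I), whose rows are
  r_1 = (-6, 0, 2),  r_2 = (0, -3, 2),  r_3 = (2, 2, -2).
  v is orthogonal to every row, so take v ∝ r_1 × r_2 = ((0)·(2) - (2)·(-3), (2)·(0) - (-6)·(2), (-6)·(-3) - (0)·(0)) = (6, 12, 18).
  Rescale (divide by 6): u = (1, 2, 3).
  ||u|| = √((1)² + (2)² + (3)²) = √(14) ≈ 3.7417,  v_1 = u/||u|| ≈ (0.2673, 0.5345, 0.8018) (||v_1|| = 1).

λ_1 = 10,  λ_2 = 6,  λ_3 = 3;  v_1 ≈ (0.2673, 0.5345, 0.8018)


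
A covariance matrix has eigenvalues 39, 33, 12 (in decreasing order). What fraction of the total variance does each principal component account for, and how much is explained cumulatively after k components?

Step 1 — total variance = trace(Sigma) = Σ λ_i = 39 + 33 + 12 = 84.

Step 2 — fraction explained by component i = λ_i / Σ λ:
  PC1: 39/84 = 0.4643
  PC2: 33/84 = 0.3929
  PC3: 12/84 = 0.1429

Step 3 — cumulative fraction after k components = (λ_1 + ... + λ_k) / Σ λ:
  k = 1: 39/84 = 0.4643
  k = 2: (39 + 33)/84 = 72/84 = 0.8571
  k = 3: (39 + 33 + 12)/84 = 84/84 = 1

Summary (fraction, with percent):

explained: PC1 0.4643 (46.43%), PC2 0.3929 (39.29%), PC3 0.1429 (14.29%);  cumulative: 0.4643, 0.8571, 1


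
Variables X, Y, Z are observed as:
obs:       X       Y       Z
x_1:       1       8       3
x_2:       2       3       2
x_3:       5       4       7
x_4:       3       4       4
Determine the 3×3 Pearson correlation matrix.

Step 1 — column means:
  mean(X) = (1 + 2 + 5 + 3) / 4 = 11/4 = 2.75
  mean(Y) = (8 + 3 + 4 + 4) / 4 = 19/4 = 4.75
  mean(Z) = (3 + 2 + 7 + 4) / 4 = 16/4 = 4

Step 2 — sample variances and covariances s[i,j] = (1/(n-1)) · Σ_k (x_{k,i} - mean_i) · (x_{k,j} - mean_j), with n-1 = 3:
  s[X,X] = ((-1.75)·(-1.75) + (-0.75)·(-0.75) + (2.25)·(2.25) + (0.25)·(0.25)) / 3 = 8.75/3 = 2.9167
  s[X,Y] = ((-1.75)·(3.25) + (-0.75)·(-1.75) + (2.25)·(-0.75) + (0.25)·(-0.75)) / 3 = -6.25/3 = -2.0833
  s[X,Z] = ((-1.75)·(-1) + (-0.75)·(-2) + (2.25)·(3) + (0.25)·(0)) / 3 = 10/3 = 3.3333
  s[Y,Y] = ((3.25)·(3.25) + (-1.75)·(-1.75) + (-0.75)·(-0.75) + (-0.75)·(-0.75)) / 3 = 14.75/3 = 4.9167
  s[Y,Z] = ((3.25)·(-1) + (-1.75)·(-2) + (-0.75)·(3) + (-0.75)·(0)) / 3 = -2/3 = -0.6667
  s[Z,Z] = ((-1)·(-1) + (-2)·(-2) + (3)·(3) + (0)·(0)) / 3 = 14/3 = 4.6667
  Sample standard deviations s_i = √(s[i,i]):
  s(X) = √(2.9167) = 1.7078
  s(Y) = √(4.9167) = 2.2174
  s(Z) = √(4.6667) = 2.1602

Step 3 — r_{ij} = s_{ij} / (s_i · s_j):
  r[X,X] = 1 (diagonal).
  r[X,Y] = -2.0833 / (1.7078 · 2.2174) = -2.0833 / 3.7869 = -0.5501
  r[X,Z] = 3.3333 / (1.7078 · 2.1602) = 3.3333 / 3.6893 = 0.9035
  r[Y,Y] = 1 (diagonal).
  r[Y,Z] = -0.6667 / (2.2174 · 2.1602) = -0.6667 / 4.79 = -0.1392
  r[Z,Z] = 1 (diagonal).

R is symmetric with unit diagonal. Assembling:

R = [[1, -0.5501, 0.9035],
 [-0.5501, 1, -0.1392],
 [0.9035, -0.1392, 1]]


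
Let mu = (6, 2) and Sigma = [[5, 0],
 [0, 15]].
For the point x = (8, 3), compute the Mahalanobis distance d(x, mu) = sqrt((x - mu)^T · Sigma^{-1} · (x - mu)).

Step 1 — centre the observation: (x - mu) = (2, 1).

Step 2 — invert Sigma. det(Sigma) = 5·15 - (0)² = 75.
  Sigma^{-1} = (1/det) · [[d, -b], [-b, a]] = [[0.2, 0],
 [0, 0.0667]].

Step 3 — form the quadratic (x - mu)^T · Sigma^{-1} · (x - mu):
  Sigma^{-1} · (x - mu) = (0.4, 0.0667).
  (x - mu)^T · [Sigma^{-1} · (x - mu)] = (2)·(0.4) + (1)·(0.0667) = 0.8667.

Step 4 — take square root: d = √(0.8667) ≈ 0.9309.

d(x, mu) = √(0.8667) ≈ 0.9309


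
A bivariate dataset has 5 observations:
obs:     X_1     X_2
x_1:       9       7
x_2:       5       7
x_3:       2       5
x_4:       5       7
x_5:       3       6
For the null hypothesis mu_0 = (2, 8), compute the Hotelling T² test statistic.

Step 1 — sample mean vector:
  mean(X_1) = (9 + 5 + 2 + 5 + 3) / 5 = 24/5 = 4.8
  mean(X_2) = (7 + 7 + 5 + 7 + 6) / 5 = 32/5 = 6.4
  x̄ = (4.8, 6.4),  deviation x̄ - mu_0 = (4.8, 6.4) - (2, 8) = (2.8, -1.6).

Step 2 — sample covariance matrix, S[i,j] = (1/(n-1)) · Σ_k (x_{k,i} - mean_i) · (x_{k,j} - mean_j), divisor n-1 = 4:
  S[X_1,X_1] = ((4.2)·(4.2) + (0.2)·(0.2) + (-2.8)·(-2.8) + (0.2)·(0.2) + (-1.8)·(-1.8)) / 4 = 28.8/4 = 7.2
  S[X_1,X_2] = ((4.2)·(0.6) + (0.2)·(0.6) + (-2.8)·(-1.4) + (0.2)·(0.6) + (-1.8)·(-0.4)) / 4 = 7.4/4 = 1.85
  S[X_2,X_2] = ((0.6)·(0.6) + (0.6)·(0.6) + (-1.4)·(-1.4) + (0.6)·(0.6) + (-0.4)·(-0.4)) / 4 = 3.2/4 = 0.8
  S = [[7.2, 1.85],
 [1.85, 0.8]].

Step 3 — invert S. det(S) = 7.2·0.8 - (1.85)² = 2.3375.
  S^{-1} = (1/det) · [[d, -b], [-b, a]] = [[0.3422, -0.7914],
 [-0.7914, 3.0802]].

Step 4 — quadratic form (x̄ - mu_0)^T · S^{-1} · (x̄ - mu_0):
  S^{-1} · (x̄ - mu_0) = (2.2246, -7.1444),
  (x̄ - mu_0)^T · [...] = (2.8)·(2.2246) + (-1.6)·(-7.1444) = 17.6599.

Step 5 — scale by n: T² = 5 · 17.6599 = 88.2995.

T² ≈ 88.2995


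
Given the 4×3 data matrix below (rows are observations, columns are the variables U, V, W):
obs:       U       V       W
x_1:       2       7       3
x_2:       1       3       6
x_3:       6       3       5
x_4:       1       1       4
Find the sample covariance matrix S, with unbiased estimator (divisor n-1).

Step 1 — column means:
  mean(U) = (2 + 1 + 6 + 1) / 4 = 10/4 = 2.5
  mean(V) = (7 + 3 + 3 + 1) / 4 = 14/4 = 3.5
  mean(W) = (3 + 6 + 5 + 4) / 4 = 18/4 = 4.5

Step 2 — sample covariance S[i,j] = (1/(n-1)) · Σ_k (x_{k,i} - mean_i) · (x_{k,j} - mean_j), with n-1 = 3.
  S[U,U] = ((-0.5)·(-0.5) + (-1.5)·(-1.5) + (3.5)·(3.5) + (-1.5)·(-1.5)) / 3 = 17/3 = 5.6667
  S[U,V] = ((-0.5)·(3.5) + (-1.5)·(-0.5) + (3.5)·(-0.5) + (-1.5)·(-2.5)) / 3 = 1/3 = 0.3333
  S[U,W] = ((-0.5)·(-1.5) + (-1.5)·(1.5) + (3.5)·(0.5) + (-1.5)·(-0.5)) / 3 = 1/3 = 0.3333
  S[V,V] = ((3.5)·(3.5) + (-0.5)·(-0.5) + (-0.5)·(-0.5) + (-2.5)·(-2.5)) / 3 = 19/3 = 6.3333
  S[V,W] = ((3.5)·(-1.5) + (-0.5)·(1.5) + (-0.5)·(0.5) + (-2.5)·(-0.5)) / 3 = -5/3 = -1.6667
  S[W,W] = ((-1.5)·(-1.5) + (1.5)·(1.5) + (0.5)·(0.5) + (-0.5)·(-0.5)) / 3 = 5/3 = 1.6667

S is symmetric (S[j,i] = S[i,j]). Assembling:

S = [[5.6667, 0.3333, 0.3333],
 [0.3333, 6.3333, -1.6667],
 [0.3333, -1.6667, 1.6667]]


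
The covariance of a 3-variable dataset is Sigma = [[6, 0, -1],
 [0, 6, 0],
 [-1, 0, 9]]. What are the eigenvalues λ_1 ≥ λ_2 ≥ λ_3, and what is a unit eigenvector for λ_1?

Step 1 — characteristic polynomial p(λ) = det(λI - Sigma) = λ³ - tr·λ² + c_1·λ - det, where tr = trace, c_1 = sum of the principal 2×2 minors, det = det(Sigma):
  tr = 6 + 6 + 9 = 21,
  c_1 = (6·6 - (0)²) + (6·9 - (-1)²) + (6·9 - (0)²) = 36 + 53 + 54 = 143,
  det = 6·(6·9 - (0)²) - (0)·((0)·9 - (0)·(-1)) + (-1)·((0)·(0) - 6·(-1)) = 6·(54) - (0)·(0) + (-1)·(6) = 318.
  So p(λ) = λ³ - 21λ² + 143λ - 318.
Step 2 — look for an integer root (rational root theorem: any rational root is an integer divisor of 318). Testing λ = 6:
  p(6) = 216 - 756 + 858 - 318 = 0  ✓
  Dividing out (λ - 6): p(λ) = (λ - 6)(λ² - 15λ + 53).
Step 3 — remaining eigenvalues from the quadratic λ² - 15λ + 53 = 0:
  Δ = 15² - 4·53 = 225 - 212 = 13,  λ = (15 ± √13)/2 = (15 ± 3.6056)/2 ≈ 9.3028 or 5.6972.
  Sorted: λ_1 = 9.3028,  λ_2 = 6,  λ_3 = 5.6972  (check: sum = 21 = tr ✓).

Step 4 — unit eigenvector for λ_1 ≈ 9.3028: v spans the null space of (Sigma - λ_1 I), whose rows are
  r_1 = (-3.3028, 0, -1),  r_2 = (0, -3.3028, 0),  r_3 = (-1, 0, -0.3028).
  v is orthogonal to every row, so take v ∝ r_1 × r_2 = ((0)·(0) - (-1)·(-3.3028), (-1)·(0) - (-3.3028)·(0), (-3.3028)·(-3.3028) - (0)·(0)) ≈ (-3.3028, 0, 10.9083).
  Rescale (multiply by -1 so the first nonzero entry is positive): u = (3.3028, 0, -10.9083).
  ||u|| = √((3.3028)² + (0)² + (-10.9083)²) = √(129.8999) ≈ 11.3974,  v_1 = u/||u|| ≈ (0.2898, 0, -0.9571) (||v_1|| = 1).

λ_1 = 9.3028,  λ_2 = 6,  λ_3 = 5.6972;  v_1 ≈ (0.2898, 0, -0.9571)


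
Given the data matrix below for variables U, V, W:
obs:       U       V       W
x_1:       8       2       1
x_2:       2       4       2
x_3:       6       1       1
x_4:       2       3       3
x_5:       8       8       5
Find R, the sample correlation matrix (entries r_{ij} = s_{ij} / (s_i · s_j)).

Step 1 — column means:
  mean(U) = (8 + 2 + 6 + 2 + 8) / 5 = 26/5 = 5.2
  mean(V) = (2 + 4 + 1 + 3 + 8) / 5 = 18/5 = 3.6
  mean(W) = (1 + 2 + 1 + 3 + 5) / 5 = 12/5 = 2.4

Step 2 — sample variances and covariances s[i,j] = (1/(n-1)) · Σ_k (x_{k,i} - mean_i) · (x_{k,j} - mean_j), with n-1 = 4:
  s[U,U] = ((2.8)·(2.8) + (-3.2)·(-3.2) + (0.8)·(0.8) + (-3.2)·(-3.2) + (2.8)·(2.8)) / 4 = 36.8/4 = 9.2
  s[U,V] = ((2.8)·(-1.6) + (-3.2)·(0.4) + (0.8)·(-2.6) + (-3.2)·(-0.6) + (2.8)·(4.4)) / 4 = 6.4/4 = 1.6
  s[U,W] = ((2.8)·(-1.4) + (-3.2)·(-0.4) + (0.8)·(-1.4) + (-3.2)·(0.6) + (2.8)·(2.6)) / 4 = 1.6/4 = 0.4
  s[V,V] = ((-1.6)·(-1.6) + (0.4)·(0.4) + (-2.6)·(-2.6) + (-0.6)·(-0.6) + (4.4)·(4.4)) / 4 = 29.2/4 = 7.3
  s[V,W] = ((-1.6)·(-1.4) + (0.4)·(-0.4) + (-2.6)·(-1.4) + (-0.6)·(0.6) + (4.4)·(2.6)) / 4 = 16.8/4 = 4.2
  s[W,W] = ((-1.4)·(-1.4) + (-0.4)·(-0.4) + (-1.4)·(-1.4) + (0.6)·(0.6) + (2.6)·(2.6)) / 4 = 11.2/4 = 2.8
  Sample standard deviations s_i = √(s[i,i]):
  s(U) = √(9.2) = 3.0332
  s(V) = √(7.3) = 2.7019
  s(W) = √(2.8) = 1.6733

Step 3 — r_{ij} = s_{ij} / (s_i · s_j):
  r[U,U] = 1 (diagonal).
  r[U,V] = 1.6 / (3.0332 · 2.7019) = 1.6 / 8.1951 = 0.1952
  r[U,W] = 0.4 / (3.0332 · 1.6733) = 0.4 / 5.0754 = 0.0788
  r[V,V] = 1 (diagonal).
  r[V,W] = 4.2 / (2.7019 · 1.6733) = 4.2 / 4.5211 = 0.929
  r[W,W] = 1 (diagonal).

R is symmetric with unit diagonal. Assembling:

R = [[1, 0.1952, 0.0788],
 [0.1952, 1, 0.929],
 [0.0788, 0.929, 1]]


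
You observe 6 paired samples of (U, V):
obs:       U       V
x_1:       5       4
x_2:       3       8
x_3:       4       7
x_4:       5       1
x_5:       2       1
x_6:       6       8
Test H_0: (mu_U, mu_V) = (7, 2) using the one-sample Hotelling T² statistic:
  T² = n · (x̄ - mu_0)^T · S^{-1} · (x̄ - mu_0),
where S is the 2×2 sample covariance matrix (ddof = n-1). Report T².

Step 1 — sample mean vector:
  mean(U) = (5 + 3 + 4 + 5 + 2 + 6) / 6 = 25/6 = 4.1667
  mean(V) = (4 + 8 + 7 + 1 + 1 + 8) / 6 = 29/6 = 4.8333
  x̄ = (4.1667, 4.8333),  deviation x̄ - mu_0 = (4.1667, 4.8333) - (7, 2) = (-2.8333, 2.8333).

Step 2 — sample covariance matrix, S[i,j] = (1/(n-1)) · Σ_k (x_{k,i} - mean_i) · (x_{k,j} - mean_j), divisor n-1 = 5:
  S[U,U] = ((0.8333)·(0.8333) + (-1.1667)·(-1.1667) + (-0.1667)·(-0.1667) + (0.8333)·(0.8333) + (-2.1667)·(-2.1667) + (1.8333)·(1.8333)) / 5 = 10.8333/5 = 2.1667
  S[U,V] = ((0.8333)·(-0.8333) + (-1.1667)·(3.1667) + (-0.1667)·(2.1667) + (0.8333)·(-3.8333) + (-2.1667)·(-3.8333) + (1.8333)·(3.1667)) / 5 = 6.1667/5 = 1.2333
  S[V,V] = ((-0.8333)·(-0.8333) + (3.1667)·(3.1667) + (2.1667)·(2.1667) + (-3.8333)·(-3.8333) + (-3.8333)·(-3.8333) + (3.1667)·(3.1667)) / 5 = 54.8333/5 = 10.9667
  S = [[2.1667, 1.2333],
 [1.2333, 10.9667]].

Step 3 — invert S. det(S) = 2.1667·10.9667 - (1.2333)² = 22.24.
  S^{-1} = (1/det) · [[d, -b], [-b, a]] = [[0.4931, -0.0555],
 [-0.0555, 0.0974]].

Step 4 — quadratic form (x̄ - mu_0)^T · S^{-1} · (x̄ - mu_0):
  S^{-1} · (x̄ - mu_0) = (-1.5543, 0.4332),
  (x̄ - mu_0)^T · [...] = (-2.8333)·(-1.5543) + (2.8333)·(0.4332) = 5.631.

Step 5 — scale by n: T² = 6 · 5.631 = 33.786.

T² ≈ 33.786


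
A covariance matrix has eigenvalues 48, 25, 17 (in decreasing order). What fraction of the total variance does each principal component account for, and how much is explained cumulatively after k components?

Step 1 — total variance = trace(Sigma) = Σ λ_i = 48 + 25 + 17 = 90.

Step 2 — fraction explained by component i = λ_i / Σ λ:
  PC1: 48/90 = 0.5333
  PC2: 25/90 = 0.2778
  PC3: 17/90 = 0.1889

Step 3 — cumulative fraction after k components = (λ_1 + ... + λ_k) / Σ λ:
  k = 1: 48/90 = 0.5333
  k = 2: (48 + 25)/90 = 73/90 = 0.8111
  k = 3: (48 + 25 + 17)/90 = 90/90 = 1

Summary (fraction, with percent):

explained: PC1 0.5333 (53.33%), PC2 0.2778 (27.78%), PC3 0.1889 (18.89%);  cumulative: 0.5333, 0.8111, 1


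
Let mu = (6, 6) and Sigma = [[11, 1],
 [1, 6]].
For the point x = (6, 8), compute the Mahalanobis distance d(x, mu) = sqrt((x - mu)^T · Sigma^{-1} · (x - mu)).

Step 1 — centre the observation: (x - mu) = (0, 2).

Step 2 — invert Sigma. det(Sigma) = 11·6 - (1)² = 65.
  Sigma^{-1} = (1/det) · [[d, -b], [-b, a]] = [[0.0923, -0.0154],
 [-0.0154, 0.1692]].

Step 3 — form the quadratic (x - mu)^T · Sigma^{-1} · (x - mu):
  Sigma^{-1} · (x - mu) = (-0.0308, 0.3385).
  (x - mu)^T · [Sigma^{-1} · (x - mu)] = (0)·(-0.0308) + (2)·(0.3385) = 0.6769.

Step 4 — take square root: d = √(0.6769) ≈ 0.8228.

d(x, mu) = √(0.6769) ≈ 0.8228


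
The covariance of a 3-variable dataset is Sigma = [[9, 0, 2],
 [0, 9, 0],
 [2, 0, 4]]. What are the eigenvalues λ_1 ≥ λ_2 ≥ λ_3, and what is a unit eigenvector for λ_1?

Step 1 — characteristic polynomial p(λ) = det(λI - Sigma) = λ³ - tr·λ² + c_1·λ - det, where tr = trace, c_1 = sum of the principal 2×2 minors, det = det(Sigma):
  tr = 9 + 9 + 4 = 22,
  c_1 = (9·9 - (0)²) + (9·4 - (2)²) + (9·4 - (0)²) = 81 + 32 + 36 = 149,
  det = 9·(9·4 - (0)²) - (0)·((0)·4 - (0)·(2)) + (2)·((0)·(0) - 9·(2)) = 9·(36) - (0)·(0) + (2)·(-18) = 288.
  So p(λ) = λ³ - 22λ² + 149λ - 288.
Step 2 — look for an integer root (rational root theorem: any rational root is an integer divisor of 288). Testing λ = 9:
  p(9) = 729 - 1782 + 1341 - 288 = 0  ✓
  Dividing out (λ - 9): p(λ) = (λ - 9)(λ² - 13λ + 32).
Step 3 — remaining eigenvalues from the quadratic λ² - 13λ + 32 = 0:
  Δ = 13² - 4·32 = 169 - 128 = 41,  λ = (13 ± √41)/2 = (13 ± 6.4031)/2 ≈ 9.7016 or 3.2984.
  Sorted: λ_1 = 9.7016,  λ_2 = 9,  λ_3 = 3.2984  (check: sum = 22 = tr ✓).

Step 4 — unit eigenvector for λ_1 ≈ 9.7016: v spans the null space of (Sigma - λ_1 I), whose rows are
  r_1 = (-0.7016, 0, 2),  r_2 = (0, -0.7016, 0),  r_3 = (2, 0, -5.7016).
  v is orthogonal to every row, so take v ∝ r_1 × r_2 = ((0)·(0) - (2)·(-0.7016), (2)·(0) - (-0.7016)·(0), (-0.7016)·(-0.7016) - (0)·(0)) ≈ (1.4031, 0, 0.4922).
  Let u = (1.4031, 0, 0.4922).
  ||u|| = √((1.4031)² + (0)² + (0.4922)²) = √(2.211) ≈ 1.4869,  v_1 = u/||u|| ≈ (0.9436, 0, 0.331) (||v_1|| = 1).

λ_1 = 9.7016,  λ_2 = 9,  λ_3 = 3.2984;  v_1 ≈ (0.9436, 0, 0.331)
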